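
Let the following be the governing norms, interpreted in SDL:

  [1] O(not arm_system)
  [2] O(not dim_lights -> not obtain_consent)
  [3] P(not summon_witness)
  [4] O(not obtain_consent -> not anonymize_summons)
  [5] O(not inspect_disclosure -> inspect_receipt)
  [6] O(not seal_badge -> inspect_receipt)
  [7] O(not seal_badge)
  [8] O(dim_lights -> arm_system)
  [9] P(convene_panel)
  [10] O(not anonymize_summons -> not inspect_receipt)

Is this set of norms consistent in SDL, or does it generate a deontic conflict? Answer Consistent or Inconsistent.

Premise 7 states O(not seal_badge) outright.
From O(not seal_badge) and premise 6, O(not seal_badge -> inspect_receipt), we obtain O(inspect_receipt).
Premise 10 is O(not anonymize_summons -> not inspect_receipt); contrapositively O(inspect_receipt -> anonymize_summons). Since O(inspect_receipt) holds, K gives O(anonymize_summons).
The contrapositive of premise 4 (O(not obtain_consent -> not anonymize_summons)) is O(anonymize_summons -> obtain_consent), and O(anonymize_summons) is already established, so O(obtain_consent).
The contrapositive of premise 2 (O(not dim_lights -> not obtain_consent)) is O(obtain_consent -> dim_lights), and O(obtain_consent) is already established, so O(dim_lights).
With premise 8, O(dim_lights -> arm_system), the K-axiom yields O(arm_system).
However, premise 1 gives O(not arm_system).
We now have both O(arm_system) and O(not arm_system) — arm_system is simultaneously obligatory and forbidden, violating the D-axiom.

Inconsistent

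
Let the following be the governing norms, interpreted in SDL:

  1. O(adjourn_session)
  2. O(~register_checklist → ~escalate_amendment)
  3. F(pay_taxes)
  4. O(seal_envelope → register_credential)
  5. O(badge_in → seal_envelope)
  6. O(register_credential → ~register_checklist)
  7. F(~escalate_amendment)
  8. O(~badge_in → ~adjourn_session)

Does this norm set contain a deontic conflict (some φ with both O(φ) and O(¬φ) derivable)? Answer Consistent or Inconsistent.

Inconsistent

F(~escalate_amendment) at premise 7 means O(escalate_amendment).
The contrapositive of premise 2 (O(~register_checklist → ~escalate_amendment)) is O(escalate_amendment → register_checklist), and O(escalate_amendment) is already established, so O(register_checklist).
The contrapositive of premise 6 (O(register_credential → ~register_checklist)) is O(register_checklist → ~register_credential), and O(register_checklist) is already established, so O(~register_credential).
The contrapositive of premise 4 (O(seal_envelope → register_credential)) is O(~register_credential → ~seal_envelope), and O(~register_credential) is already established, so O(~seal_envelope).
Premise 5 is O(badge_in → seal_envelope); contrapositively O(~seal_envelope → ~badge_in). Since O(~seal_envelope) holds, K gives O(~badge_in).
Applying K to premise 8 (O(~badge_in → ~adjourn_session)) and O(~badge_in) yields O(~adjourn_session).
But premise 1 directly asserts O(adjourn_session).
We now have both O(~adjourn_session) and O(adjourn_session) — adjourn_session is simultaneously obligatory and forbidden, violating the D-axiom.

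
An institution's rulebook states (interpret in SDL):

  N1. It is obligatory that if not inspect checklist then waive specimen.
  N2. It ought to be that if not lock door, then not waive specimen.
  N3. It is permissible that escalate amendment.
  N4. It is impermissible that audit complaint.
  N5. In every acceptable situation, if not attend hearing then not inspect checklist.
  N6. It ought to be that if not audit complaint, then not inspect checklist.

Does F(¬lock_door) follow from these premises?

F(audit_complaint) at premise 4 means O(¬audit_complaint).
Applying K to premise 6 (O(¬audit_complaint → ¬inspect_checklist)) and O(¬audit_complaint) yields O(¬inspect_checklist).
Applying K to premise 1 (O(¬inspect_checklist → waive_specimen)) and O(¬inspect_checklist) yields O(waive_specimen).
Premise 2, O(¬lock_door → ¬waive_specimen), contraposes to O(waive_specimen → lock_door); with O(waive_specimen) we get O(lock_door).
Premises 3, 5 do not contribute to this derivation.
So O(lock_door) holds, i.e. F(¬lock_door). The claim follows.

Yes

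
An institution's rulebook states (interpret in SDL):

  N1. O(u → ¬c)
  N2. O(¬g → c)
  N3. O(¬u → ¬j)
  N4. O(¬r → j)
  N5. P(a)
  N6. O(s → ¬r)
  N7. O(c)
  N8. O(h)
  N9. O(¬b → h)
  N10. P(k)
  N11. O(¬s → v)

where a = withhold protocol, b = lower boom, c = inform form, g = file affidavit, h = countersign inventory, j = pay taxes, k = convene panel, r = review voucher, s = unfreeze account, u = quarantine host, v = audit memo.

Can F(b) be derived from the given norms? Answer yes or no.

No

Premise 9 is O(¬b → h); even if O(h) held, inferring O(¬b) would be affirming the consequent — invalid.
No other premise forces O(¬b). An ideal world satisfying every premise can still have b true, so F(b) is not derivable.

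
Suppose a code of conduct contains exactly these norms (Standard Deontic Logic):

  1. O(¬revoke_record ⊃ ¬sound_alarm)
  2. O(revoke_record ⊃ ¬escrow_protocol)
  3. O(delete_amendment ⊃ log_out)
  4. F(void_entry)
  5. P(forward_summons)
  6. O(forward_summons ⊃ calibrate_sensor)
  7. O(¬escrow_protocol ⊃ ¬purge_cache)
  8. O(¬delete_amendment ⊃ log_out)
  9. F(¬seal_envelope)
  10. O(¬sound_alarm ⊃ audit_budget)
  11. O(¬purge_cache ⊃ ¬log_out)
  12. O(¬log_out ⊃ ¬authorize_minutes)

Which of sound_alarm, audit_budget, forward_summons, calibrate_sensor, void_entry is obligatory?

Premises 8 and 3 are O(¬delete_amendment ⊃ log_out) and O(delete_amendment ⊃ log_out); every ideal world satisfies ¬delete_amendment or delete_amendment, so in either case log_out holds — hence O(log_out).
The contrapositive of premise 11 (O(¬purge_cache ⊃ ¬log_out)) is O(log_out ⊃ purge_cache), and O(log_out) is already established, so O(purge_cache).
The contrapositive of premise 7 (O(¬escrow_protocol ⊃ ¬purge_cache)) is O(purge_cache ⊃ escrow_protocol), and O(purge_cache) is already established, so O(escrow_protocol).
Premise 2 is O(revoke_record ⊃ ¬escrow_protocol); contrapositively O(escrow_protocol ⊃ ¬revoke_record). Since O(escrow_protocol) holds, K gives O(¬revoke_record).
Applying K to premise 1 (O(¬revoke_record ⊃ ¬sound_alarm)) and O(¬revoke_record) yields O(¬sound_alarm).
Premise 10 is O(¬sound_alarm ⊃ audit_budget); since O(¬sound_alarm), deontic closure gives O(audit_budget).
So O(audit_budget) holds — audit_budget is obligatory. None of the other listed options is made obligatory by any chain of premises.

audit_budget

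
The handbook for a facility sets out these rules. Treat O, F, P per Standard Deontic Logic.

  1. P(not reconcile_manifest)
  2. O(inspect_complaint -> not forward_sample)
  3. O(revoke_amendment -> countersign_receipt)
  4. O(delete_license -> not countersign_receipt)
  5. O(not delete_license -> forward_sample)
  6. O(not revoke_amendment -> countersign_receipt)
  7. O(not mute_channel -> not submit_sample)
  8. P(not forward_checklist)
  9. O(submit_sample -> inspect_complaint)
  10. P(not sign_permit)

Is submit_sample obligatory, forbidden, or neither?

Forbidden

Premises 6 and 3 are O(not revoke_amendment -> countersign_receipt) and O(revoke_amendment -> countersign_receipt); every ideal world satisfies not revoke_amendment or revoke_amendment, so in either case countersign_receipt holds — hence O(countersign_receipt).
The contrapositive of premise 4 (O(delete_license -> not countersign_receipt)) is O(countersign_receipt -> not delete_license), and O(countersign_receipt) is already established, so O(not delete_license).
From O(not delete_license) and premise 5, O(not delete_license -> forward_sample), we obtain O(forward_sample).
Premise 2, O(inspect_complaint -> not forward_sample), contraposes to O(forward_sample -> not inspect_complaint); with O(forward_sample) we get O(not inspect_complaint).
The contrapositive of premise 9 (O(submit_sample -> inspect_complaint)) is O(not inspect_complaint -> not submit_sample), and O(not inspect_complaint) is already established, so O(not submit_sample).
Premises 1, 7, 8, 10 do not contribute to this derivation.
Thus O(not submit_sample), which is F(submit_sample): submit_sample is forbidden.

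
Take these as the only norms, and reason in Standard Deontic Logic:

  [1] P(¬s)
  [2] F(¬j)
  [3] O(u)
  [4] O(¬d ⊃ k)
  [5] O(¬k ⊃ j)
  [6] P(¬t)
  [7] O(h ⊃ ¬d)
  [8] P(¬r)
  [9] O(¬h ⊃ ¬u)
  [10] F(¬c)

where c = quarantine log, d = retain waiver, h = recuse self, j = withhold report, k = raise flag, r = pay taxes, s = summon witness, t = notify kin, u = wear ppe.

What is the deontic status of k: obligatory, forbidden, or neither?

From premise 3 we have O(u).
Premise 9 is O(¬h ⊃ ¬u); contrapositively O(u ⊃ h). Since O(u) holds, K gives O(h).
Premise 7 is O(h ⊃ ¬d); since O(h), deontic closure gives O(¬d).
From O(¬d) and premise 4, O(¬d ⊃ k), we obtain O(k).
Premises 1, 2, 5, 6, 8, 10 do not contribute to this derivation.
Hence k is obligatory.

Obligatory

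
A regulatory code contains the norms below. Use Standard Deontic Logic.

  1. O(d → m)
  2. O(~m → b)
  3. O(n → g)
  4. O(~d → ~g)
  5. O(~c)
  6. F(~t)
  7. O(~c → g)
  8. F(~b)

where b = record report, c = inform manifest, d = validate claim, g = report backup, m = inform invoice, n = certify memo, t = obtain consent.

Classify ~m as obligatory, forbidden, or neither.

Forbidden

From premise 5 we have O(~c).
From O(~c) and premise 7, O(~c → g), we obtain O(g).
Premise 4 is O(~d → ~g); contrapositively O(g → d). Since O(g) holds, K gives O(d).
Premise 1 is O(d → m); since O(d), deontic closure gives O(m).
Premises 2, 3, 6, 8 do not contribute to this derivation.
Thus O(m), which is F(~m): ~m is forbidden.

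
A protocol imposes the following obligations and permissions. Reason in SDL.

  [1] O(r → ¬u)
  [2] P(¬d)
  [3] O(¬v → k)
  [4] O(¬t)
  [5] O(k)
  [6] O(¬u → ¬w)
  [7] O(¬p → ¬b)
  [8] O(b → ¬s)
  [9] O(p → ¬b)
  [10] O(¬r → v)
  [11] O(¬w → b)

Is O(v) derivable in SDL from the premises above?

Yes

By case analysis on ¬p: premise 7 gives O(¬p → ¬b) and premise 9 gives O(p → ¬b), so O(¬b) either way.
The contrapositive of premise 11 (O(¬w → b)) is O(¬b → w), and O(¬b) is already established, so O(w).
Premise 6, O(¬u → ¬w), contraposes to O(w → u); with O(w) we get O(u).
The contrapositive of premise 1 (O(r → ¬u)) is O(u → ¬r), and O(u) is already established, so O(¬r).
Premise 10 is O(¬r → v); since O(¬r), deontic closure gives O(v).
Premises 2, 3, 4, 5, 8 do not contribute to this derivation.
So O(v) follows.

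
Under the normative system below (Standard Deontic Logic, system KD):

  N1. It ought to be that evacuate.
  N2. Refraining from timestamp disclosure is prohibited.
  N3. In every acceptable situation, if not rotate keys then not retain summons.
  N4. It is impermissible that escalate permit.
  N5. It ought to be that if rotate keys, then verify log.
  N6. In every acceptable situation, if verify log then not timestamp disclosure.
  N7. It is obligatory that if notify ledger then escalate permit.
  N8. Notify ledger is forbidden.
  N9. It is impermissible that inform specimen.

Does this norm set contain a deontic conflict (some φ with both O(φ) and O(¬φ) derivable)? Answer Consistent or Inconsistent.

Premise 7 is O(notify_ledger → escalate_permit), but O(notify_ledger) is not derivable from the premises, so it does not yield O(escalate_permit).
So O(escalate_permit) is not derivable, and the apparent clash with O(¬escalate_permit) does not arise.
A world satisfying every obligation exists (e.g. escalate_permit=false, evacuate=true, inform_specimen=false, notify_ledger=false, retain_summons=false, rotate_keys=false, timestamp_disclosure=true, verify_log=false); no atom is both obligatory and forbidden, so the set is consistent.

Consistent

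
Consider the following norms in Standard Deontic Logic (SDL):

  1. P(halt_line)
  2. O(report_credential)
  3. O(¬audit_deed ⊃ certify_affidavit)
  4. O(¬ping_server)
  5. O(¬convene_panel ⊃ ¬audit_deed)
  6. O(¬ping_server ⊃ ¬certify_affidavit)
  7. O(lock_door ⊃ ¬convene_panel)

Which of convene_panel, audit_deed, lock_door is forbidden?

Premise 4 gives O(¬ping_server).
With premise 6, O(¬ping_server ⊃ ¬certify_affidavit), the K-axiom yields O(¬certify_affidavit).
Premise 3 is O(¬audit_deed ⊃ certify_affidavit); contrapositively O(¬certify_affidavit ⊃ audit_deed). Since O(¬certify_affidavit) holds, K gives O(audit_deed).
Premise 5, O(¬convene_panel ⊃ ¬audit_deed), contraposes to O(audit_deed ⊃ convene_panel); with O(audit_deed) we get O(convene_panel).
Premise 7 is O(lock_door ⊃ ¬convene_panel); contrapositively O(convene_panel ⊃ ¬lock_door). Since O(convene_panel) holds, K gives O(¬lock_door).
So O(¬lock_door) holds, i.e. lock_door is forbidden. None of the other listed options is forbidden under the premises.

lock_door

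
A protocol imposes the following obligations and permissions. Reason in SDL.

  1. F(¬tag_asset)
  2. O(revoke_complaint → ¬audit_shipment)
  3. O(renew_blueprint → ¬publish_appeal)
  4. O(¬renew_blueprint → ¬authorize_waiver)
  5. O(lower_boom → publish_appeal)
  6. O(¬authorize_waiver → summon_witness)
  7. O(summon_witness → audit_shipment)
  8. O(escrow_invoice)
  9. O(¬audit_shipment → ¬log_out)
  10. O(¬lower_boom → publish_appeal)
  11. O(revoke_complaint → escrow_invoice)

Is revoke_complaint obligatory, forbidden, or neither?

Forbidden

Premises 10 and 5 are O(¬lower_boom → publish_appeal) and O(lower_boom → publish_appeal); every ideal world satisfies ¬lower_boom or lower_boom, so in either case publish_appeal holds — hence O(publish_appeal).
Premise 3 is O(renew_blueprint → ¬publish_appeal); contrapositively O(publish_appeal → ¬renew_blueprint). Since O(publish_appeal) holds, K gives O(¬renew_blueprint).
From O(¬renew_blueprint) and premise 4, O(¬renew_blueprint → ¬authorize_waiver), we obtain O(¬authorize_waiver).
Applying K to premise 6 (O(¬authorize_waiver → summon_witness)) and O(¬authorize_waiver) yields O(summon_witness).
Premise 7 is O(summon_witness → audit_shipment); since O(summon_witness), deontic closure gives O(audit_shipment).
Premise 2, O(revoke_complaint → ¬audit_shipment), contraposes to O(audit_shipment → ¬revoke_complaint); with O(audit_shipment) we get O(¬revoke_complaint).
Premises 1, 8, 9, 11 do not contribute to this derivation.
Thus O(¬revoke_complaint), which is F(revoke_complaint): revoke_complaint is forbidden.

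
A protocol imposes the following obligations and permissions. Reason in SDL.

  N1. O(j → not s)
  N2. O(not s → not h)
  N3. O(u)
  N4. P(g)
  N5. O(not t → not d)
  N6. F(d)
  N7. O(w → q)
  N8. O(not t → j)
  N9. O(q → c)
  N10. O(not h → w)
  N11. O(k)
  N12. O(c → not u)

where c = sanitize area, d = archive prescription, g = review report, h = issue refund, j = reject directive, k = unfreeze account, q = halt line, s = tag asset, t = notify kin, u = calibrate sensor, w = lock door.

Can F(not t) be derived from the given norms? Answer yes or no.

Yes

From premise 3 we have O(u).
Premise 12, O(c → not u), contraposes to O(u → not c); with O(u) we get O(not c).
The contrapositive of premise 9 (O(q → c)) is O(not c → not q), and O(not c) is already established, so O(not q).
Premise 7, O(w → q), contraposes to O(not q → not w); with O(not q) we get O(not w).
Premise 10, O(not h → w), contraposes to O(not w → h); with O(not w) we get O(h).
Premise 2 is O(not s → not h); contrapositively O(h → s). Since O(h) holds, K gives O(s).
Premise 1, O(j → not s), contraposes to O(s → not j); with O(s) we get O(not j).
Premise 8 is O(not t → j); contrapositively O(not j → t). Since O(not j) holds, K gives O(t).
Premises 4, 5, 6, 11 do not contribute to this derivation.
So O(t) holds, i.e. F(not t). The claim follows.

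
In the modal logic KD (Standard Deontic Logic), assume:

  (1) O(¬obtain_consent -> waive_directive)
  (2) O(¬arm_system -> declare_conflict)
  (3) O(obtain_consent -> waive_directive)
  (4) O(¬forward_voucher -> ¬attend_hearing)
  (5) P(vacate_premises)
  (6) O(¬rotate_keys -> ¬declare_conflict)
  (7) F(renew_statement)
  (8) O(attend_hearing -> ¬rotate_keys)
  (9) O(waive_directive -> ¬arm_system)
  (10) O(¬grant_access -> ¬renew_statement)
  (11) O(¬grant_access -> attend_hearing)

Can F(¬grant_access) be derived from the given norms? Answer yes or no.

Premises 3 and 1 cover both cases: O(obtain_consent -> waive_directive) and O(¬obtain_consent -> waive_directive). Since obtain_consent ∨ ¬obtain_consent is a tautology, O(waive_directive) follows.
From O(waive_directive) and premise 9, O(waive_directive -> ¬arm_system), we obtain O(¬arm_system).
Premise 2 is O(¬arm_system -> declare_conflict); since O(¬arm_system), deontic closure gives O(declare_conflict).
Premise 6 is O(¬rotate_keys -> ¬declare_conflict); contrapositively O(declare_conflict -> rotate_keys). Since O(declare_conflict) holds, K gives O(rotate_keys).
The contrapositive of premise 8 (O(attend_hearing -> ¬rotate_keys)) is O(rotate_keys -> ¬attend_hearing), and O(rotate_keys) is already established, so O(¬attend_hearing).
Premise 11, O(¬grant_access -> attend_hearing), contraposes to O(¬attend_hearing -> grant_access); with O(¬attend_hearing) we get O(grant_access).
Premises 4, 5, 7, 10 do not contribute to this derivation.
So O(grant_access) holds, i.e. F(¬grant_access). The claim follows.

Yes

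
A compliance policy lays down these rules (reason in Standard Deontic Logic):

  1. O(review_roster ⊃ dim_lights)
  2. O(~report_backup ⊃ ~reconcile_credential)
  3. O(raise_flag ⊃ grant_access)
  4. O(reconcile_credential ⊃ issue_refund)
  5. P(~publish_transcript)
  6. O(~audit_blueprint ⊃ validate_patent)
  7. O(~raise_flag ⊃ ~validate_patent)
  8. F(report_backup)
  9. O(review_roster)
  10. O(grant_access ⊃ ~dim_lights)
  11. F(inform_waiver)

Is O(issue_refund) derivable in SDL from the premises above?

Premise 4 is O(reconcile_credential ⊃ issue_refund), but O(reconcile_credential) is not derivable from the premises, so it does not yield O(issue_refund).
No other premise forces O(issue_refund). An ideal world satisfying every premise can still have issue_refund false, so O(issue_refund) is not derivable.

No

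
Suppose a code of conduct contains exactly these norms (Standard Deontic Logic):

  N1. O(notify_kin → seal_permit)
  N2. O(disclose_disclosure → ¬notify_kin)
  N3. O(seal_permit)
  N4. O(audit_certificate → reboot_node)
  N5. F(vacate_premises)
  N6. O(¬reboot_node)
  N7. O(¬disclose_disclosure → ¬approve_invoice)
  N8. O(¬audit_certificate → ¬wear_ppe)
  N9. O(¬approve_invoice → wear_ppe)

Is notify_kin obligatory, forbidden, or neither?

Forbidden

Premise 6 gives O(¬reboot_node).
Premise 4 is O(audit_certificate → reboot_node); contrapositively O(¬reboot_node → ¬audit_certificate). Since O(¬reboot_node) holds, K gives O(¬audit_certificate).
Premise 8 is O(¬audit_certificate → ¬wear_ppe); since O(¬audit_certificate), deontic closure gives O(¬wear_ppe).
Premise 9 is O(¬approve_invoice → wear_ppe); contrapositively O(¬wear_ppe → approve_invoice). Since O(¬wear_ppe) holds, K gives O(approve_invoice).
Premise 7 is O(¬disclose_disclosure → ¬approve_invoice); contrapositively O(approve_invoice → disclose_disclosure). Since O(approve_invoice) holds, K gives O(disclose_disclosure).
From O(disclose_disclosure) and premise 2, O(disclose_disclosure → ¬notify_kin), we obtain O(¬notify_kin).
Premises 1, 3, 5 do not contribute to this derivation.
Thus O(¬notify_kin), which is F(notify_kin): notify_kin is forbidden.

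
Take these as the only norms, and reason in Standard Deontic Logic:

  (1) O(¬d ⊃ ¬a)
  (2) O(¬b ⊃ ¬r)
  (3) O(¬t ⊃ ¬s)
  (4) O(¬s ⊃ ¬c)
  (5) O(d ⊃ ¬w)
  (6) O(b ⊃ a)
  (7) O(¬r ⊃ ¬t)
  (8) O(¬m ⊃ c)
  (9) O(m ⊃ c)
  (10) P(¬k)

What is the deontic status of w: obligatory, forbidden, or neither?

Forbidden

By case analysis on ¬m: premise 8 gives O(¬m ⊃ c) and premise 9 gives O(m ⊃ c), so O(c) either way.
Premise 4 is O(¬s ⊃ ¬c); contrapositively O(c ⊃ s). Since O(c) holds, K gives O(s).
The contrapositive of premise 3 (O(¬t ⊃ ¬s)) is O(s ⊃ t), and O(s) is already established, so O(t).
Premise 7 is O(¬r ⊃ ¬t); contrapositively O(t ⊃ r). Since O(t) holds, K gives O(r).
The contrapositive of premise 2 (O(¬b ⊃ ¬r)) is O(r ⊃ b), and O(r) is already established, so O(b).
With premise 6, O(b ⊃ a), the K-axiom yields O(a).
Premise 1 is O(¬d ⊃ ¬a); contrapositively O(a ⊃ d). Since O(a) holds, K gives O(d).
From O(d) and premise 5, O(d ⊃ ¬w), we obtain O(¬w).
Premise 10 does not contribute to this derivation.
Thus O(¬w), which is F(w): w is forbidden.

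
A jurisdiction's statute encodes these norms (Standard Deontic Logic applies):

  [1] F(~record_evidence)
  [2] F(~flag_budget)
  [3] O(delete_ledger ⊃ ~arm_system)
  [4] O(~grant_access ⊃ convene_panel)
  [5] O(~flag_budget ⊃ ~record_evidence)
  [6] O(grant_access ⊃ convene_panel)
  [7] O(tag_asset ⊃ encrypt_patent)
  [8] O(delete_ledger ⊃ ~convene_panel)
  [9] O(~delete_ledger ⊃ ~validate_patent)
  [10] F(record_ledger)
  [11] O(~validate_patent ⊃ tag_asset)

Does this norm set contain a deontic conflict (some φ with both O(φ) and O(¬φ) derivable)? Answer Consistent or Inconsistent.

Consistent

Premise 5 is O(~flag_budget ⊃ ~record_evidence), but O(~flag_budget) is not derivable from the premises, so it does not yield O(~record_evidence).
So O(~record_evidence) is not derivable, and the apparent clash with O(record_evidence) does not arise.
A world satisfying every obligation exists (e.g. arm_system=false, convene_panel=true, delete_ledger=false, encrypt_patent=true, flag_budget=true, grant_access=false, record_evidence=true, record_ledger=false, tag_asset=true, validate_patent=false); no atom is both obligatory and forbidden, so the set is consistent.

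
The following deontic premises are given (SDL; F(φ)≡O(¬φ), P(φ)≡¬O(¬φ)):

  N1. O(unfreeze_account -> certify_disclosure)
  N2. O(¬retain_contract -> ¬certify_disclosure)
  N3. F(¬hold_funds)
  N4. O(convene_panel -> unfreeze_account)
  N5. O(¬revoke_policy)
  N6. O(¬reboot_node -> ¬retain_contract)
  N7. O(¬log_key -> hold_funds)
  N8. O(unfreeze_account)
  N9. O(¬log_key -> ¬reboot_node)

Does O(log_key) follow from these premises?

Yes

Premise 8 gives O(unfreeze_account).
Applying K to premise 1 (O(unfreeze_account -> certify_disclosure)) and O(unfreeze_account) yields O(certify_disclosure).
Premise 2, O(¬retain_contract -> ¬certify_disclosure), contraposes to O(certify_disclosure -> retain_contract); with O(certify_disclosure) we get O(retain_contract).
Premise 6 is O(¬reboot_node -> ¬retain_contract); contrapositively O(retain_contract -> reboot_node). Since O(retain_contract) holds, K gives O(reboot_node).
Premise 9, O(¬log_key -> ¬reboot_node), contraposes to O(reboot_node -> log_key); with O(reboot_node) we get O(log_key).
Premises 3, 4, 5, 7 do not contribute to this derivation.
So O(log_key) follows.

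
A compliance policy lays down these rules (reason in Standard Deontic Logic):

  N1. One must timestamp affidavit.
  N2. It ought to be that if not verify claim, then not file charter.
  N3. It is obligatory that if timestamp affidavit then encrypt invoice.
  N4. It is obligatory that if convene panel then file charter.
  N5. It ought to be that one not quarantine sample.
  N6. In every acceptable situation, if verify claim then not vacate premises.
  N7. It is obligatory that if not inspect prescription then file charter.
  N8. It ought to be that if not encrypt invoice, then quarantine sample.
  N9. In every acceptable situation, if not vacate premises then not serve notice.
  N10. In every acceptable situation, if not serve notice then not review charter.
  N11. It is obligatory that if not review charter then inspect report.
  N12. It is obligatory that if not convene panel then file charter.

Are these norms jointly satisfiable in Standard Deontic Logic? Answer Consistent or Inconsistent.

Premise 8 is O(¬encrypt_invoice → quarantine_sample), but O(¬encrypt_invoice) is not derivable from the premises, so it does not yield O(quarantine_sample).
So O(quarantine_sample) is not derivable, and the apparent clash with O(¬quarantine_sample) does not arise.
A world satisfying every obligation exists (e.g. convene_panel=false, encrypt_invoice=true, file_charter=true, inspect_prescription=false, inspect_report=true, quarantine_sample=false, review_charter=false, serve_notice=false, timestamp_affidavit=true, vacate_premises=false, verify_claim=true); no atom is both obligatory and forbidden, so the set is consistent.

Consistent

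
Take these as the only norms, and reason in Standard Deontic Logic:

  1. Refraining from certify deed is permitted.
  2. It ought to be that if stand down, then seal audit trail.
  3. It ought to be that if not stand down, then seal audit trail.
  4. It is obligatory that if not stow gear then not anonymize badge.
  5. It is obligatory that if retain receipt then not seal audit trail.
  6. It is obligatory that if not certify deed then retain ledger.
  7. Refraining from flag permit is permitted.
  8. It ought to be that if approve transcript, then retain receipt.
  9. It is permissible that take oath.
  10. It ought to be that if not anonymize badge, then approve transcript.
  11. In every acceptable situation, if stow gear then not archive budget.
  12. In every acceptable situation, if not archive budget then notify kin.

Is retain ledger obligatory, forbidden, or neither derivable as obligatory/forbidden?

Neither

Premise 6 is O(¬certify_deed → retain_ledger), but O(¬certify_deed) is not derivable from the premises (the permission P(¬certify_deed) asserts only ¬O(certify_deed), not O(¬certify_deed)), so it does not yield O(retain_ledger).
No premise or chain of K-axiom applications forces O(retain_ledger), and none forces O(¬retain_ledger). So retain_ledger is neither obligatory nor forbidden under these norms.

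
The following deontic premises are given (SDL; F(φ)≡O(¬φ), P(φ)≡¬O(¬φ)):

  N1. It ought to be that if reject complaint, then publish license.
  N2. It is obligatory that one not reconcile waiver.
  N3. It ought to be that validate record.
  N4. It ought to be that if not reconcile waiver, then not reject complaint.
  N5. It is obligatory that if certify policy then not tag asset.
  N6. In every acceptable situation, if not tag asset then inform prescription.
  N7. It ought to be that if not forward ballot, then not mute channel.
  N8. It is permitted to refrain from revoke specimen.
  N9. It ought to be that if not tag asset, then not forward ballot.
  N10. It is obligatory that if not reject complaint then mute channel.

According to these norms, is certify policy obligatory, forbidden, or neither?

From premise 2 we have O(¬reconcile_waiver).
From O(¬reconcile_waiver) and premise 4, O(¬reconcile_waiver → ¬reject_complaint), we obtain O(¬reject_complaint).
With premise 10, O(¬reject_complaint → mute_channel), the K-axiom yields O(mute_channel).
The contrapositive of premise 7 (O(¬forward_ballot → ¬mute_channel)) is O(mute_channel → forward_ballot), and O(mute_channel) is already established, so O(forward_ballot).
Premise 9, O(¬tag_asset → ¬forward_ballot), contraposes to O(forward_ballot → tag_asset); with O(forward_ballot) we get O(tag_asset).
The contrapositive of premise 5 (O(certify_policy → ¬tag_asset)) is O(tag_asset → ¬certify_policy), and O(tag_asset) is already established, so O(¬certify_policy).
Premises 1, 3, 6, 8 do not contribute to this derivation.
Thus O(¬certify_policy), which is F(certify_policy): certify_policy is forbidden.

Forbidden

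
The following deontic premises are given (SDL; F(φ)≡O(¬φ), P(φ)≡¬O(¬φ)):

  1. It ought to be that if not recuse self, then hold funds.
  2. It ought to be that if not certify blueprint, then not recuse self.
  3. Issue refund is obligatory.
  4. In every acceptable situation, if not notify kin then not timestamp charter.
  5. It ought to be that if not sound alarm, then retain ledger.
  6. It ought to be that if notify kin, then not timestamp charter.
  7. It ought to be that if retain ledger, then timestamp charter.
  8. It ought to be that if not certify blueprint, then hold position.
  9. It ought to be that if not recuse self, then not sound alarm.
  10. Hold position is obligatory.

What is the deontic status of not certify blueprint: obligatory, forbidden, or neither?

Premises 4 and 6 are O(¬notify_kin → ¬timestamp_charter) and O(notify_kin → ¬timestamp_charter); every ideal world satisfies ¬notify_kin or notify_kin, so in either case ¬timestamp_charter holds — hence O(¬timestamp_charter).
Premise 7, O(retain_ledger → timestamp_charter), contraposes to O(¬timestamp_charter → ¬retain_ledger); with O(¬timestamp_charter) we get O(¬retain_ledger).
Premise 5 is O(¬sound_alarm → retain_ledger); contrapositively O(¬retain_ledger → sound_alarm). Since O(¬retain_ledger) holds, K gives O(sound_alarm).
The contrapositive of premise 9 (O(¬recuse_self → ¬sound_alarm)) is O(sound_alarm → recuse_self), and O(sound_alarm) is already established, so O(recuse_self).
The contrapositive of premise 2 (O(¬certify_blueprint → ¬recuse_self)) is O(recuse_self → certify_blueprint), and O(recuse_self) is already established, so O(certify_blueprint).
Premises 1, 3, 8, 10 do not contribute to this derivation.
Thus O(certify_blueprint), which is F(¬certify_blueprint): ¬certify_blueprint is forbidden.

Forbidden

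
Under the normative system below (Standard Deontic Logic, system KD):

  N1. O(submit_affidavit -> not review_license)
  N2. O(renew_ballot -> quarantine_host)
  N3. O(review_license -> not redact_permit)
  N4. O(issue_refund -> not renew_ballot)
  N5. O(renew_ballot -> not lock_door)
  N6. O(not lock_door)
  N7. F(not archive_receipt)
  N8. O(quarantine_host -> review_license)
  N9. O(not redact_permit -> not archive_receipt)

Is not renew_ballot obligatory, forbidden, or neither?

Obligatory

F(not archive_receipt) at premise 7 means O(archive_receipt).
Premise 9 is O(not redact_permit -> not archive_receipt); contrapositively O(archive_receipt -> redact_permit). Since O(archive_receipt) holds, K gives O(redact_permit).
Premise 3, O(review_license -> not redact_permit), contraposes to O(redact_permit -> not review_license); with O(redact_permit) we get O(not review_license).
Premise 8 is O(quarantine_host -> review_license); contrapositively O(not review_license -> not quarantine_host). Since O(not review_license) holds, K gives O(not quarantine_host).
The contrapositive of premise 2 (O(renew_ballot -> quarantine_host)) is O(not quarantine_host -> not renew_ballot), and O(not quarantine_host) is already established, so O(not renew_ballot).
Premises 1, 4, 5, 6 do not contribute to this derivation.
Hence not renew_ballot is obligatory.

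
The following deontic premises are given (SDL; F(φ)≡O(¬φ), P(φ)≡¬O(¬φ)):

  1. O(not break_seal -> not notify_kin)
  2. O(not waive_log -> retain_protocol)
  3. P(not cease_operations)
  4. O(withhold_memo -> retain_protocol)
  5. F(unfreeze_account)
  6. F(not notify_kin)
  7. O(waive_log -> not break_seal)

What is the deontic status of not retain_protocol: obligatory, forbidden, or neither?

Premise 6 is F(not notify_kin), i.e. O(notify_kin).
Premise 1, O(not break_seal -> not notify_kin), contraposes to O(notify_kin -> break_seal); with O(notify_kin) we get O(break_seal).
Premise 7, O(waive_log -> not break_seal), contraposes to O(break_seal -> not waive_log); with O(break_seal) we get O(not waive_log).
Applying K to premise 2 (O(not waive_log -> retain_protocol)) and O(not waive_log) yields O(retain_protocol).
Premises 3, 4, 5 do not contribute to this derivation.
Thus O(retain_protocol), which is F(not retain_protocol): not retain_protocol is forbidden.

Forbidden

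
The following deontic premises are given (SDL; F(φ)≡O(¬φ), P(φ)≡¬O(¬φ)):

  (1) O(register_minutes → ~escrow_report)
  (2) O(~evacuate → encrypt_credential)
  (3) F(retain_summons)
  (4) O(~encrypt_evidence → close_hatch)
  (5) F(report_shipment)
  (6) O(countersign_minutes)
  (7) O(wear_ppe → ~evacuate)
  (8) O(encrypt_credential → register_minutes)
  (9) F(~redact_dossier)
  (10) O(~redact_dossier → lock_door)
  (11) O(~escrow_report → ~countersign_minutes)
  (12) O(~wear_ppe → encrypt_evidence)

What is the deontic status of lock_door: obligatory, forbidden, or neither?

Premise 10 is O(~redact_dossier → lock_door), but O(~redact_dossier) is not derivable from the premises, so it does not yield O(lock_door).
No premise or chain of K-axiom applications forces O(lock_door), and none forces O(~lock_door). So lock_door is neither obligatory nor forbidden under these norms.

Neither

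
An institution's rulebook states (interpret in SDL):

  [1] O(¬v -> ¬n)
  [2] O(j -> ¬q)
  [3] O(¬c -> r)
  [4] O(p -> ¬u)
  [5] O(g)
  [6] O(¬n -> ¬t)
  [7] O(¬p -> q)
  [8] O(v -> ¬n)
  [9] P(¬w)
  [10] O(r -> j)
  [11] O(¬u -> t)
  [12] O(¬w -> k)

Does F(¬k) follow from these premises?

Premise 12 is O(¬w -> k), but O(¬w) is not derivable from the premises (the permission P(¬w) asserts only ¬O(w), not O(¬w)), so it does not yield O(k).
No other premise forces O(k). An ideal world satisfying every premise can still have ¬k true, so F(¬k) is not derivable.

No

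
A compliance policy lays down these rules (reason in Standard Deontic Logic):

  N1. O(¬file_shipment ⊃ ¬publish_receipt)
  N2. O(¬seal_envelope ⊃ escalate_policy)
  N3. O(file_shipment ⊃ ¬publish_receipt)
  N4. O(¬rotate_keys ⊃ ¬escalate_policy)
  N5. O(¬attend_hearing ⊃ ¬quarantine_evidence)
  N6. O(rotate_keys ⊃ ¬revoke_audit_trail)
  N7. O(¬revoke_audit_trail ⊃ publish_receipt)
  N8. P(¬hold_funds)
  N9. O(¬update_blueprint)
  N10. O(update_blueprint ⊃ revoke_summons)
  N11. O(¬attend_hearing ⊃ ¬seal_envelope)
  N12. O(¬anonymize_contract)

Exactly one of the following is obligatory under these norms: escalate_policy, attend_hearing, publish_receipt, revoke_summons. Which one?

attend_hearing

By case analysis on file_shipment: premise 3 gives O(file_shipment ⊃ ¬publish_receipt) and premise 1 gives O(¬file_shipment ⊃ ¬publish_receipt), so O(¬publish_receipt) either way.
The contrapositive of premise 7 (O(¬revoke_audit_trail ⊃ publish_receipt)) is O(¬publish_receipt ⊃ revoke_audit_trail), and O(¬publish_receipt) is already established, so O(revoke_audit_trail).
Premise 6 is O(rotate_keys ⊃ ¬revoke_audit_trail); contrapositively O(revoke_audit_trail ⊃ ¬rotate_keys). Since O(revoke_audit_trail) holds, K gives O(¬rotate_keys).
From O(¬rotate_keys) and premise 4, O(¬rotate_keys ⊃ ¬escalate_policy), we obtain O(¬escalate_policy).
Premise 2 is O(¬seal_envelope ⊃ escalate_policy); contrapositively O(¬escalate_policy ⊃ seal_envelope). Since O(¬escalate_policy) holds, K gives O(seal_envelope).
The contrapositive of premise 11 (O(¬attend_hearing ⊃ ¬seal_envelope)) is O(seal_envelope ⊃ attend_hearing), and O(seal_envelope) is already established, so O(attend_hearing).
So O(attend_hearing) holds — attend_hearing is obligatory. None of the other listed options is made obligatory by any chain of premises.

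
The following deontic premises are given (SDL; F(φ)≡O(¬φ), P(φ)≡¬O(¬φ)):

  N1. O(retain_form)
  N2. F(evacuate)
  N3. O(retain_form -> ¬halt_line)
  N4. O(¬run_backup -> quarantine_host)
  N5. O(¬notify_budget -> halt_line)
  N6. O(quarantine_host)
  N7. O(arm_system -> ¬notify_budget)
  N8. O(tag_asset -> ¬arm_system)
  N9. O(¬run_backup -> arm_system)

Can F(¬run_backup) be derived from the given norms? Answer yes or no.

Yes

Premise 1 states O(retain_form) outright.
With premise 3, O(retain_form -> ¬halt_line), the K-axiom yields O(¬halt_line).
Premise 5, O(¬notify_budget -> halt_line), contraposes to O(¬halt_line -> notify_budget); with O(¬halt_line) we get O(notify_budget).
Premise 7 is O(arm_system -> ¬notify_budget); contrapositively O(notify_budget -> ¬arm_system). Since O(notify_budget) holds, K gives O(¬arm_system).
Premise 9, O(¬run_backup -> arm_system), contraposes to O(¬arm_system -> run_backup); with O(¬arm_system) we get O(run_backup).
Premises 2, 4, 6, 8 do not contribute to this derivation.
So O(run_backup) holds, i.e. F(¬run_backup). The claim follows.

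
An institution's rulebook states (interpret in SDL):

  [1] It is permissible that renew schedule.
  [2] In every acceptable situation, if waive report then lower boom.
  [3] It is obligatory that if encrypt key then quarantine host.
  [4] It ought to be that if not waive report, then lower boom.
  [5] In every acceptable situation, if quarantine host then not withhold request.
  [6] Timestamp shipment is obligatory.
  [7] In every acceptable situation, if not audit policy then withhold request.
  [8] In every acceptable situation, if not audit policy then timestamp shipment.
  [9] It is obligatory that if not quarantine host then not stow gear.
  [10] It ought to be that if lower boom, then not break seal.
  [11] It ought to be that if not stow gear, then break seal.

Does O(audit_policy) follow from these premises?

By case analysis on waive_report: premise 2 gives O(waive_report → lower_boom) and premise 4 gives O(¬waive_report → lower_boom), so O(lower_boom) either way.
With premise 10, O(lower_boom → ¬break_seal), the K-axiom yields O(¬break_seal).
The contrapositive of premise 11 (O(¬stow_gear → break_seal)) is O(¬break_seal → stow_gear), and O(¬break_seal) is already established, so O(stow_gear).
The contrapositive of premise 9 (O(¬quarantine_host → ¬stow_gear)) is O(stow_gear → quarantine_host), and O(stow_gear) is already established, so O(quarantine_host).
Premise 5 is O(quarantine_host → ¬withhold_request); since O(quarantine_host), deontic closure gives O(¬withhold_request).
Premise 7, O(¬audit_policy → withhold_request), contraposes to O(¬withhold_request → audit_policy); with O(¬withhold_request) we get O(audit_policy).
Premises 1, 3, 6, 8 do not contribute to this derivation.
So O(audit_policy) follows.

Yes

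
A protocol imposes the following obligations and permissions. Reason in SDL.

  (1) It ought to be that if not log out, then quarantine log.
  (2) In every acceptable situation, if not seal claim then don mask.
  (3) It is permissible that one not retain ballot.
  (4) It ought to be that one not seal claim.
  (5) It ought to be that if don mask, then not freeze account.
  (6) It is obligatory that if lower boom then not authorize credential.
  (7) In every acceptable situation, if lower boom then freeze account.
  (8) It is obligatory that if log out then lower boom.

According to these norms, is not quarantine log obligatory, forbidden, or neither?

Forbidden

Premise 4 gives O(¬seal_claim).
Premise 2 is O(¬seal_claim → don_mask); since O(¬seal_claim), deontic closure gives O(don_mask).
Applying K to premise 5 (O(don_mask → ¬freeze_account)) and O(don_mask) yields O(¬freeze_account).
Premise 7 is O(lower_boom → freeze_account); contrapositively O(¬freeze_account → ¬lower_boom). Since O(¬freeze_account) holds, K gives O(¬lower_boom).
Premise 8 is O(log_out → lower_boom); contrapositively O(¬lower_boom → ¬log_out). Since O(¬lower_boom) holds, K gives O(¬log_out).
Premise 1 is O(¬log_out → quarantine_log); since O(¬log_out), deontic closure gives O(quarantine_log).
Premises 3, 6 do not contribute to this derivation.
Thus O(quarantine_log), which is F(¬quarantine_log): ¬quarantine_log is forbidden.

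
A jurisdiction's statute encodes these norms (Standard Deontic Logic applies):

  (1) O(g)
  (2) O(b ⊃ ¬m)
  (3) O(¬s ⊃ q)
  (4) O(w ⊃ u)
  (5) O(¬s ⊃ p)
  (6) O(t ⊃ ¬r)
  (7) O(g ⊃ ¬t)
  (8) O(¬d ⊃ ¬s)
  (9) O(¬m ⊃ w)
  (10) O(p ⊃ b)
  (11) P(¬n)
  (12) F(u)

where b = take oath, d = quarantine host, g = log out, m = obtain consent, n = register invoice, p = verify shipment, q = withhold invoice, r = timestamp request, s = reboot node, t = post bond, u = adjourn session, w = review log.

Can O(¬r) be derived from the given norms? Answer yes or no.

Premise 6 is O(t ⊃ ¬r), but O(t) is not derivable from the premises, so it does not yield O(¬r).
No other premise forces O(¬r). An ideal world satisfying every premise can still have ¬r false, so O(¬r) is not derivable.

No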